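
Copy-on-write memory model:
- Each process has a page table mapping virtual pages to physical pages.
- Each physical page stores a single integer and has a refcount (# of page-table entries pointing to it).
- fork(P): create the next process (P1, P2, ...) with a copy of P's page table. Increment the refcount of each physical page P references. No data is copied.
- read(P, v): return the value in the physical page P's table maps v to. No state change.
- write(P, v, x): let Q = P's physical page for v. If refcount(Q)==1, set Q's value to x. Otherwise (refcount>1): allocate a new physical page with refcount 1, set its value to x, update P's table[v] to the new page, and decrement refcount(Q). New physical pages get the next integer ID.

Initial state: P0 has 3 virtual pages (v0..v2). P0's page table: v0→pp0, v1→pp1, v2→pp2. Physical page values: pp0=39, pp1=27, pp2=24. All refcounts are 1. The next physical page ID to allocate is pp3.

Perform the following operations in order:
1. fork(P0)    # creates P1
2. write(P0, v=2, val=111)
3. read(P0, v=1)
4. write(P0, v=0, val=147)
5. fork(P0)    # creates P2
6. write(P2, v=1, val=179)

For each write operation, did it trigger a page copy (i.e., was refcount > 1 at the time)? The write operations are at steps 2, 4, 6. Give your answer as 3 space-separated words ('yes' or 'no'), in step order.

Op 1: fork(P0) -> P1. 3 ppages; refcounts: pp0:2 pp1:2 pp2:2
Op 2: write(P0, v2, 111). refcount(pp2)=2>1 -> COPY to pp3. 4 ppages; refcounts: pp0:2 pp1:2 pp2:1 pp3:1
Op 3: read(P0, v1) -> 27. No state change.
Op 4: write(P0, v0, 147). refcount(pp0)=2>1 -> COPY to pp4. 5 ppages; refcounts: pp0:1 pp1:2 pp2:1 pp3:1 pp4:1
Op 5: fork(P0) -> P2. 5 ppages; refcounts: pp0:1 pp1:3 pp2:1 pp3:2 pp4:2
Op 6: write(P2, v1, 179). refcount(pp1)=3>1 -> COPY to pp5. 6 ppages; refcounts: pp0:1 pp1:2 pp2:1 pp3:2 pp4:2 pp5:1

yes yes yes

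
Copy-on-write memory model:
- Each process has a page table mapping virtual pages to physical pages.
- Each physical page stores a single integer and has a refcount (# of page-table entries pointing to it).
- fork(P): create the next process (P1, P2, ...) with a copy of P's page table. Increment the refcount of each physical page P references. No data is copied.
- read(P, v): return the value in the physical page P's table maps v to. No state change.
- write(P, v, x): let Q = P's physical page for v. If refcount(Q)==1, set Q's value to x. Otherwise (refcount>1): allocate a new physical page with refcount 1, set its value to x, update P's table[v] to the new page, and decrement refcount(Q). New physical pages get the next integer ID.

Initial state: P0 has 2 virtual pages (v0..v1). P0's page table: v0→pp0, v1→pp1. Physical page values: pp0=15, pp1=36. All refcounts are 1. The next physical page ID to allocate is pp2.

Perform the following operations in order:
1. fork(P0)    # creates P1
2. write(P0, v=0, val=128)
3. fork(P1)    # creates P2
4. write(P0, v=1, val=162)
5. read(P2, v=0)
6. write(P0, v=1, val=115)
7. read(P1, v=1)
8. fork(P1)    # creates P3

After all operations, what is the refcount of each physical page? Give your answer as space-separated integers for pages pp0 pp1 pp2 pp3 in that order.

Op 1: fork(P0) -> P1. 2 ppages; refcounts: pp0:2 pp1:2
Op 2: write(P0, v0, 128). refcount(pp0)=2>1 -> COPY to pp2. 3 ppages; refcounts: pp0:1 pp1:2 pp2:1
Op 3: fork(P1) -> P2. 3 ppages; refcounts: pp0:2 pp1:3 pp2:1
Op 4: write(P0, v1, 162). refcount(pp1)=3>1 -> COPY to pp3. 4 ppages; refcounts: pp0:2 pp1:2 pp2:1 pp3:1
Op 5: read(P2, v0) -> 15. No state change.
Op 6: write(P0, v1, 115). refcount(pp3)=1 -> write in place. 4 ppages; refcounts: pp0:2 pp1:2 pp2:1 pp3:1
Op 7: read(P1, v1) -> 36. No state change.
Op 8: fork(P1) -> P3. 4 ppages; refcounts: pp0:3 pp1:3 pp2:1 pp3:1

Answer: 3 3 1 1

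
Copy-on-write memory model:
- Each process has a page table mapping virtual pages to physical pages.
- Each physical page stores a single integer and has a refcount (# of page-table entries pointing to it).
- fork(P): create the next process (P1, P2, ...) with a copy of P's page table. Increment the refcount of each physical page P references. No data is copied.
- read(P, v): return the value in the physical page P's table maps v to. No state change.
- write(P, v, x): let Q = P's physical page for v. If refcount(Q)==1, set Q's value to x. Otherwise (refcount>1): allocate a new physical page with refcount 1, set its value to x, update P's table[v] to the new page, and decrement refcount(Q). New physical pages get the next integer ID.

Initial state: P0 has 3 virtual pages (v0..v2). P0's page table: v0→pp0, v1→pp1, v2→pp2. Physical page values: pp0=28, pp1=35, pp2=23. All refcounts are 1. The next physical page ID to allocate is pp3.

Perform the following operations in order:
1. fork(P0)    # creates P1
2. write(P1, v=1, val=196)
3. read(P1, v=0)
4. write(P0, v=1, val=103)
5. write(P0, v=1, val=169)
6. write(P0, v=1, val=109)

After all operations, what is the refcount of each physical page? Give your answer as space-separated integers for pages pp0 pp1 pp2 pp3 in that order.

Op 1: fork(P0) -> P1. 3 ppages; refcounts: pp0:2 pp1:2 pp2:2
Op 2: write(P1, v1, 196). refcount(pp1)=2>1 -> COPY to pp3. 4 ppages; refcounts: pp0:2 pp1:1 pp2:2 pp3:1
Op 3: read(P1, v0) -> 28. No state change.
Op 4: write(P0, v1, 103). refcount(pp1)=1 -> write in place. 4 ppages; refcounts: pp0:2 pp1:1 pp2:2 pp3:1
Op 5: write(P0, v1, 169). refcount(pp1)=1 -> write in place. 4 ppages; refcounts: pp0:2 pp1:1 pp2:2 pp3:1
Op 6: write(P0, v1, 109). refcount(pp1)=1 -> write in place. 4 ppages; refcounts: pp0:2 pp1:1 pp2:2 pp3:1

Answer: 2 1 2 1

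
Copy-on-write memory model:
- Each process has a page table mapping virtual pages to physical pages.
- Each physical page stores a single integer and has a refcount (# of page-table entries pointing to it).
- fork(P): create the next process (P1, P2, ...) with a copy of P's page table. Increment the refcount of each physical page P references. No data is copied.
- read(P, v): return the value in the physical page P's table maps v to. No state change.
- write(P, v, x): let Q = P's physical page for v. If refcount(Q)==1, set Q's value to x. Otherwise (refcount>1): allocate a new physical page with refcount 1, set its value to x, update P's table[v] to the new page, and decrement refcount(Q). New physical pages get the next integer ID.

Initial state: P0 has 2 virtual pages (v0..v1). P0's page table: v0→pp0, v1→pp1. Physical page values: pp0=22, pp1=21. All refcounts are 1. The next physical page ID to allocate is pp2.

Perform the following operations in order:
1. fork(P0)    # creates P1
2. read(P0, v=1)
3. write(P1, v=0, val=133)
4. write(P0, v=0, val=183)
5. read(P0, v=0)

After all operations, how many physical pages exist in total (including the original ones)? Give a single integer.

Answer: 3

Derivation:
Op 1: fork(P0) -> P1. 2 ppages; refcounts: pp0:2 pp1:2
Op 2: read(P0, v1) -> 21. No state change.
Op 3: write(P1, v0, 133). refcount(pp0)=2>1 -> COPY to pp2. 3 ppages; refcounts: pp0:1 pp1:2 pp2:1
Op 4: write(P0, v0, 183). refcount(pp0)=1 -> write in place. 3 ppages; refcounts: pp0:1 pp1:2 pp2:1
Op 5: read(P0, v0) -> 183. No state change.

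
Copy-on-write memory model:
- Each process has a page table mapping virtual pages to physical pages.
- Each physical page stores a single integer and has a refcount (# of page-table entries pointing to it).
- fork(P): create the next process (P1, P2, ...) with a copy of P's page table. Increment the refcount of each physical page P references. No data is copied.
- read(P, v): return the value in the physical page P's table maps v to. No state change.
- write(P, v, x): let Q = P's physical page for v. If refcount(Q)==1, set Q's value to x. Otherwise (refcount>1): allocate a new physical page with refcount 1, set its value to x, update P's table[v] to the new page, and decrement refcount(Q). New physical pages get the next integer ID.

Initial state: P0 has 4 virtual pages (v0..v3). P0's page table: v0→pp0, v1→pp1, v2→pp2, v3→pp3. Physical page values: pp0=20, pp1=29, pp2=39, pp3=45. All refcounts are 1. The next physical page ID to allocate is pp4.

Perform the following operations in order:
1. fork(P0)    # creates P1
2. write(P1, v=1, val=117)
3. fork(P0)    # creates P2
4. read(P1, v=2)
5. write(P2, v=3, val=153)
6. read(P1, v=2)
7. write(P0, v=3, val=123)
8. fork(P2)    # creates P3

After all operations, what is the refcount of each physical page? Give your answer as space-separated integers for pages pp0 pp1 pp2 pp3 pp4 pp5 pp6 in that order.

Answer: 4 3 4 1 1 2 1

Derivation:
Op 1: fork(P0) -> P1. 4 ppages; refcounts: pp0:2 pp1:2 pp2:2 pp3:2
Op 2: write(P1, v1, 117). refcount(pp1)=2>1 -> COPY to pp4. 5 ppages; refcounts: pp0:2 pp1:1 pp2:2 pp3:2 pp4:1
Op 3: fork(P0) -> P2. 5 ppages; refcounts: pp0:3 pp1:2 pp2:3 pp3:3 pp4:1
Op 4: read(P1, v2) -> 39. No state change.
Op 5: write(P2, v3, 153). refcount(pp3)=3>1 -> COPY to pp5. 6 ppages; refcounts: pp0:3 pp1:2 pp2:3 pp3:2 pp4:1 pp5:1
Op 6: read(P1, v2) -> 39. No state change.
Op 7: write(P0, v3, 123). refcount(pp3)=2>1 -> COPY to pp6. 7 ppages; refcounts: pp0:3 pp1:2 pp2:3 pp3:1 pp4:1 pp5:1 pp6:1
Op 8: fork(P2) -> P3. 7 ppages; refcounts: pp0:4 pp1:3 pp2:4 pp3:1 pp4:1 pp5:2 pp6:1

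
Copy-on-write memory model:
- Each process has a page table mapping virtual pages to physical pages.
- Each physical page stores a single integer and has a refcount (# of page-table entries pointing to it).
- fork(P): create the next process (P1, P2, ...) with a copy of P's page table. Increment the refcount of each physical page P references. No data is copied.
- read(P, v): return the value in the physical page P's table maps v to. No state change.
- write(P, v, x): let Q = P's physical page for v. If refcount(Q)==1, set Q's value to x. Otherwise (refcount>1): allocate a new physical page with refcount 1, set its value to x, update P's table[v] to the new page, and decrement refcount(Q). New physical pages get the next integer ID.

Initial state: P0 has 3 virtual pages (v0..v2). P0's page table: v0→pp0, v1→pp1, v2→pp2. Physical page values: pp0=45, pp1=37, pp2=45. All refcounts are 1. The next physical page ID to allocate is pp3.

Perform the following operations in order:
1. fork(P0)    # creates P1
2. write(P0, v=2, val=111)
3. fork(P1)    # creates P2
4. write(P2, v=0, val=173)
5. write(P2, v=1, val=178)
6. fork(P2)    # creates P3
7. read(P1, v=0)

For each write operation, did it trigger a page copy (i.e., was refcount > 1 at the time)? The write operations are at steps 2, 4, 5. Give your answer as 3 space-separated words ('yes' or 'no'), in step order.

Op 1: fork(P0) -> P1. 3 ppages; refcounts: pp0:2 pp1:2 pp2:2
Op 2: write(P0, v2, 111). refcount(pp2)=2>1 -> COPY to pp3. 4 ppages; refcounts: pp0:2 pp1:2 pp2:1 pp3:1
Op 3: fork(P1) -> P2. 4 ppages; refcounts: pp0:3 pp1:3 pp2:2 pp3:1
Op 4: write(P2, v0, 173). refcount(pp0)=3>1 -> COPY to pp4. 5 ppages; refcounts: pp0:2 pp1:3 pp2:2 pp3:1 pp4:1
Op 5: write(P2, v1, 178). refcount(pp1)=3>1 -> COPY to pp5. 6 ppages; refcounts: pp0:2 pp1:2 pp2:2 pp3:1 pp4:1 pp5:1
Op 6: fork(P2) -> P3. 6 ppages; refcounts: pp0:2 pp1:2 pp2:3 pp3:1 pp4:2 pp5:2
Op 7: read(P1, v0) -> 45. No state change.

yes yes yes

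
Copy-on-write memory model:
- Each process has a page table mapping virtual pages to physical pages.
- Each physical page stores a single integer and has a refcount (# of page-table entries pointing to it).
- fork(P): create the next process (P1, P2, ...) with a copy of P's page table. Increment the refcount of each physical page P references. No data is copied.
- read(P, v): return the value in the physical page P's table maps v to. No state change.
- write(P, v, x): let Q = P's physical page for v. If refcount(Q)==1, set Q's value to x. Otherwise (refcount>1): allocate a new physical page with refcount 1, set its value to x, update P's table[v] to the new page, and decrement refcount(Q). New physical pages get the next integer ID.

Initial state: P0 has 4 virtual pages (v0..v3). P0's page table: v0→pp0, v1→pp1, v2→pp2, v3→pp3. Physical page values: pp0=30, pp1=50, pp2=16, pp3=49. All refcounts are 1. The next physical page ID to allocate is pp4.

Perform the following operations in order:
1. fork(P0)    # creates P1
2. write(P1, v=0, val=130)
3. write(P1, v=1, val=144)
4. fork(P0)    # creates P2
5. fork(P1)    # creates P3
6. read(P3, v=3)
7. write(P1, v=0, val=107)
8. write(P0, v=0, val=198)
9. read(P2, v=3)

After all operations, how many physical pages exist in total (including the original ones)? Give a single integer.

Answer: 8

Derivation:
Op 1: fork(P0) -> P1. 4 ppages; refcounts: pp0:2 pp1:2 pp2:2 pp3:2
Op 2: write(P1, v0, 130). refcount(pp0)=2>1 -> COPY to pp4. 5 ppages; refcounts: pp0:1 pp1:2 pp2:2 pp3:2 pp4:1
Op 3: write(P1, v1, 144). refcount(pp1)=2>1 -> COPY to pp5. 6 ppages; refcounts: pp0:1 pp1:1 pp2:2 pp3:2 pp4:1 pp5:1
Op 4: fork(P0) -> P2. 6 ppages; refcounts: pp0:2 pp1:2 pp2:3 pp3:3 pp4:1 pp5:1
Op 5: fork(P1) -> P3. 6 ppages; refcounts: pp0:2 pp1:2 pp2:4 pp3:4 pp4:2 pp5:2
Op 6: read(P3, v3) -> 49. No state change.
Op 7: write(P1, v0, 107). refcount(pp4)=2>1 -> COPY to pp6. 7 ppages; refcounts: pp0:2 pp1:2 pp2:4 pp3:4 pp4:1 pp5:2 pp6:1
Op 8: write(P0, v0, 198). refcount(pp0)=2>1 -> COPY to pp7. 8 ppages; refcounts: pp0:1 pp1:2 pp2:4 pp3:4 pp4:1 pp5:2 pp6:1 pp7:1
Op 9: read(P2, v3) -> 49. No state change.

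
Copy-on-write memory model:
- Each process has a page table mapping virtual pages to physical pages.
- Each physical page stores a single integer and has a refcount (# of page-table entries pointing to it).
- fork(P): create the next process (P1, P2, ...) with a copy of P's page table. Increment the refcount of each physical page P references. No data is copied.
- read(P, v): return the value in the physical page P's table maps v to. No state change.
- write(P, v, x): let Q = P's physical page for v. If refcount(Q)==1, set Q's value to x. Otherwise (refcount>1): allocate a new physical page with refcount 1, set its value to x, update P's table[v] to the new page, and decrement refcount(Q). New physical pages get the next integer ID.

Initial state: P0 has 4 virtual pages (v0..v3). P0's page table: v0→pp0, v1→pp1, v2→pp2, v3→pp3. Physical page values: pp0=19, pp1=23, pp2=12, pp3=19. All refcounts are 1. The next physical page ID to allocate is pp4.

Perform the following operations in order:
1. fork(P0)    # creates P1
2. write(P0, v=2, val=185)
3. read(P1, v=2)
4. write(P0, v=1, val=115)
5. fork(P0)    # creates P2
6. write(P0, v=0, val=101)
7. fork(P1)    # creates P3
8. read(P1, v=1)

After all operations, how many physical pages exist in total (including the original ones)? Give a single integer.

Op 1: fork(P0) -> P1. 4 ppages; refcounts: pp0:2 pp1:2 pp2:2 pp3:2
Op 2: write(P0, v2, 185). refcount(pp2)=2>1 -> COPY to pp4. 5 ppages; refcounts: pp0:2 pp1:2 pp2:1 pp3:2 pp4:1
Op 3: read(P1, v2) -> 12. No state change.
Op 4: write(P0, v1, 115). refcount(pp1)=2>1 -> COPY to pp5. 6 ppages; refcounts: pp0:2 pp1:1 pp2:1 pp3:2 pp4:1 pp5:1
Op 5: fork(P0) -> P2. 6 ppages; refcounts: pp0:3 pp1:1 pp2:1 pp3:3 pp4:2 pp5:2
Op 6: write(P0, v0, 101). refcount(pp0)=3>1 -> COPY to pp6. 7 ppages; refcounts: pp0:2 pp1:1 pp2:1 pp3:3 pp4:2 pp5:2 pp6:1
Op 7: fork(P1) -> P3. 7 ppages; refcounts: pp0:3 pp1:2 pp2:2 pp3:4 pp4:2 pp5:2 pp6:1
Op 8: read(P1, v1) -> 23. No state change.

Answer: 7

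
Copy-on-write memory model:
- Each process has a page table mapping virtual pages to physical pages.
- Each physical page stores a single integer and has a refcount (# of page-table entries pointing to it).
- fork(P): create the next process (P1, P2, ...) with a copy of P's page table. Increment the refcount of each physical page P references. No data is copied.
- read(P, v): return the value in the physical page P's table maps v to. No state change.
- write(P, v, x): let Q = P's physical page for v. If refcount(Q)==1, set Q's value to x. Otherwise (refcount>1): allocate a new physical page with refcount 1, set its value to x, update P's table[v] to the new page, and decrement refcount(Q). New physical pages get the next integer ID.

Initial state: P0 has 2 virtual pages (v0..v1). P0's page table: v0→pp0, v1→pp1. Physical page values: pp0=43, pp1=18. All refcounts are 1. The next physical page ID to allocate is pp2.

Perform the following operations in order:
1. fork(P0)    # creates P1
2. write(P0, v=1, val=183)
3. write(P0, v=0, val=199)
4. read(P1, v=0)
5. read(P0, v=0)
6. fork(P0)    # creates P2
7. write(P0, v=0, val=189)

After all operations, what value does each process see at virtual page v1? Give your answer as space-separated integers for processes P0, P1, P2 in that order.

Answer: 183 18 183

Derivation:
Op 1: fork(P0) -> P1. 2 ppages; refcounts: pp0:2 pp1:2
Op 2: write(P0, v1, 183). refcount(pp1)=2>1 -> COPY to pp2. 3 ppages; refcounts: pp0:2 pp1:1 pp2:1
Op 3: write(P0, v0, 199). refcount(pp0)=2>1 -> COPY to pp3. 4 ppages; refcounts: pp0:1 pp1:1 pp2:1 pp3:1
Op 4: read(P1, v0) -> 43. No state change.
Op 5: read(P0, v0) -> 199. No state change.
Op 6: fork(P0) -> P2. 4 ppages; refcounts: pp0:1 pp1:1 pp2:2 pp3:2
Op 7: write(P0, v0, 189). refcount(pp3)=2>1 -> COPY to pp4. 5 ppages; refcounts: pp0:1 pp1:1 pp2:2 pp3:1 pp4:1
P0: v1 -> pp2 = 183
P1: v1 -> pp1 = 18
P2: v1 -> pp2 = 183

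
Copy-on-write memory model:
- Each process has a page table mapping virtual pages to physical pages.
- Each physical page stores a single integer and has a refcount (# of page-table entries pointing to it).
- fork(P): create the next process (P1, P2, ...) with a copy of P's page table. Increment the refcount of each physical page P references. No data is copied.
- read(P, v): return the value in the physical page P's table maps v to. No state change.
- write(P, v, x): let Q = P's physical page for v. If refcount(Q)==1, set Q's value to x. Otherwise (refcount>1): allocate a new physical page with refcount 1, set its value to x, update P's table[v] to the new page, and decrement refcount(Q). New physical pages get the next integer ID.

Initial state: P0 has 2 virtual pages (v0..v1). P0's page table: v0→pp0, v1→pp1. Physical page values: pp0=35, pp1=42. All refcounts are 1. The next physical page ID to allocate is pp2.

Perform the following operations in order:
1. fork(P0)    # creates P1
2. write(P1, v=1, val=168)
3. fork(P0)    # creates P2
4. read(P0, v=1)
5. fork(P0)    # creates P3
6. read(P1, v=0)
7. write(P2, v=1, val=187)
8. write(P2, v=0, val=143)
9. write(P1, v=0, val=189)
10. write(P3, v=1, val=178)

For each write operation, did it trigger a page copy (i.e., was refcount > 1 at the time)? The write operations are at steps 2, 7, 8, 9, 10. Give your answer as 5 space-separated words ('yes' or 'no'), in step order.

Op 1: fork(P0) -> P1. 2 ppages; refcounts: pp0:2 pp1:2
Op 2: write(P1, v1, 168). refcount(pp1)=2>1 -> COPY to pp2. 3 ppages; refcounts: pp0:2 pp1:1 pp2:1
Op 3: fork(P0) -> P2. 3 ppages; refcounts: pp0:3 pp1:2 pp2:1
Op 4: read(P0, v1) -> 42. No state change.
Op 5: fork(P0) -> P3. 3 ppages; refcounts: pp0:4 pp1:3 pp2:1
Op 6: read(P1, v0) -> 35. No state change.
Op 7: write(P2, v1, 187). refcount(pp1)=3>1 -> COPY to pp3. 4 ppages; refcounts: pp0:4 pp1:2 pp2:1 pp3:1
Op 8: write(P2, v0, 143). refcount(pp0)=4>1 -> COPY to pp4. 5 ppages; refcounts: pp0:3 pp1:2 pp2:1 pp3:1 pp4:1
Op 9: write(P1, v0, 189). refcount(pp0)=3>1 -> COPY to pp5. 6 ppages; refcounts: pp0:2 pp1:2 pp2:1 pp3:1 pp4:1 pp5:1
Op 10: write(P3, v1, 178). refcount(pp1)=2>1 -> COPY to pp6. 7 ppages; refcounts: pp0:2 pp1:1 pp2:1 pp3:1 pp4:1 pp5:1 pp6:1

yes yes yes yes yes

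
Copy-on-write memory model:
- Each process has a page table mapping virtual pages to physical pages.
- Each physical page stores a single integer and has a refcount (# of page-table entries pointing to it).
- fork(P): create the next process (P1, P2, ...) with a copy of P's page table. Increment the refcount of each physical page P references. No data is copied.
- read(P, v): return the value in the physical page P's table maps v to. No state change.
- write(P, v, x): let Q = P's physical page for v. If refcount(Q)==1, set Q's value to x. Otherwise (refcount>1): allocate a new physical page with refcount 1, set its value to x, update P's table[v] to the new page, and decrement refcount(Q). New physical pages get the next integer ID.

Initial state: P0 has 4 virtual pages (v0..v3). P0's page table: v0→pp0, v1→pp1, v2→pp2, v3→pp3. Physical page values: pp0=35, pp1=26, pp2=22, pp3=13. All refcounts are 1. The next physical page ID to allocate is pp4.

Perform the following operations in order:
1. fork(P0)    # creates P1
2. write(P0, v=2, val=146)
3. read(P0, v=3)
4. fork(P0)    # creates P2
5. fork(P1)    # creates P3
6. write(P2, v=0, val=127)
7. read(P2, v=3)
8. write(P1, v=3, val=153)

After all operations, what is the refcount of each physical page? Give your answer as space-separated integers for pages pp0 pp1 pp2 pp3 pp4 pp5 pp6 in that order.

Answer: 3 4 2 3 2 1 1

Derivation:
Op 1: fork(P0) -> P1. 4 ppages; refcounts: pp0:2 pp1:2 pp2:2 pp3:2
Op 2: write(P0, v2, 146). refcount(pp2)=2>1 -> COPY to pp4. 5 ppages; refcounts: pp0:2 pp1:2 pp2:1 pp3:2 pp4:1
Op 3: read(P0, v3) -> 13. No state change.
Op 4: fork(P0) -> P2. 5 ppages; refcounts: pp0:3 pp1:3 pp2:1 pp3:3 pp4:2
Op 5: fork(P1) -> P3. 5 ppages; refcounts: pp0:4 pp1:4 pp2:2 pp3:4 pp4:2
Op 6: write(P2, v0, 127). refcount(pp0)=4>1 -> COPY to pp5. 6 ppages; refcounts: pp0:3 pp1:4 pp2:2 pp3:4 pp4:2 pp5:1
Op 7: read(P2, v3) -> 13. No state change.
Op 8: write(P1, v3, 153). refcount(pp3)=4>1 -> COPY to pp6. 7 ppages; refcounts: pp0:3 pp1:4 pp2:2 pp3:3 pp4:2 pp5:1 pp6:1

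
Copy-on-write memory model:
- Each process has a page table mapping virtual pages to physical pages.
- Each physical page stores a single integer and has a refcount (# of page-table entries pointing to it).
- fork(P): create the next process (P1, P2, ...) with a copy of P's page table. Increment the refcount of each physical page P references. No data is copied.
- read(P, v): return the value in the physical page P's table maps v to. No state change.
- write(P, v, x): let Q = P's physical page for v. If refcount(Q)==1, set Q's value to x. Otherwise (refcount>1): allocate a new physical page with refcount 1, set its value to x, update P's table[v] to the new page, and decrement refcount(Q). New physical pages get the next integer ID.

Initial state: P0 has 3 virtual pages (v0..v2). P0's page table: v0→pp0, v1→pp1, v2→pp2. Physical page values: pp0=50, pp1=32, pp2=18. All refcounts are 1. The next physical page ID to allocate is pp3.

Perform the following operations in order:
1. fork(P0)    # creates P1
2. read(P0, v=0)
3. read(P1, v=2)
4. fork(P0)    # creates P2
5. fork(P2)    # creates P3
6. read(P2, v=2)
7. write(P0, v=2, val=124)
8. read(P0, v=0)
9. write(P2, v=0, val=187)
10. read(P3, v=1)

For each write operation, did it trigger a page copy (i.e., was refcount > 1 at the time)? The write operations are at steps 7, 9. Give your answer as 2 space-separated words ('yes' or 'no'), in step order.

Op 1: fork(P0) -> P1. 3 ppages; refcounts: pp0:2 pp1:2 pp2:2
Op 2: read(P0, v0) -> 50. No state change.
Op 3: read(P1, v2) -> 18. No state change.
Op 4: fork(P0) -> P2. 3 ppages; refcounts: pp0:3 pp1:3 pp2:3
Op 5: fork(P2) -> P3. 3 ppages; refcounts: pp0:4 pp1:4 pp2:4
Op 6: read(P2, v2) -> 18. No state change.
Op 7: write(P0, v2, 124). refcount(pp2)=4>1 -> COPY to pp3. 4 ppages; refcounts: pp0:4 pp1:4 pp2:3 pp3:1
Op 8: read(P0, v0) -> 50. No state change.
Op 9: write(P2, v0, 187). refcount(pp0)=4>1 -> COPY to pp4. 5 ppages; refcounts: pp0:3 pp1:4 pp2:3 pp3:1 pp4:1
Op 10: read(P3, v1) -> 32. No state change.

yes yes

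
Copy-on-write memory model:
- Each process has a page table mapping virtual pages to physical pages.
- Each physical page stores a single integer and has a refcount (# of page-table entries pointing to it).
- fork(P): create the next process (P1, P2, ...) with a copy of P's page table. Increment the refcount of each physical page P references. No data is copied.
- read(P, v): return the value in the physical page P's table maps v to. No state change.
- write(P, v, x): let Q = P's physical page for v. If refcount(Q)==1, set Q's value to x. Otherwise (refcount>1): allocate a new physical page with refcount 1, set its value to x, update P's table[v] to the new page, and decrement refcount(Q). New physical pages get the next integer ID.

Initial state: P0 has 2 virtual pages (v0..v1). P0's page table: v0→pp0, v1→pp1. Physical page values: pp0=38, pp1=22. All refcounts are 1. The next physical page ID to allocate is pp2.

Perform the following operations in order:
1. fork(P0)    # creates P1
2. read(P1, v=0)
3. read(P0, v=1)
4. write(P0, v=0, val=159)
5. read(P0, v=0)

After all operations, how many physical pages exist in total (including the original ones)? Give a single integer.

Op 1: fork(P0) -> P1. 2 ppages; refcounts: pp0:2 pp1:2
Op 2: read(P1, v0) -> 38. No state change.
Op 3: read(P0, v1) -> 22. No state change.
Op 4: write(P0, v0, 159). refcount(pp0)=2>1 -> COPY to pp2. 3 ppages; refcounts: pp0:1 pp1:2 pp2:1
Op 5: read(P0, v0) -> 159. No state change.

Answer: 3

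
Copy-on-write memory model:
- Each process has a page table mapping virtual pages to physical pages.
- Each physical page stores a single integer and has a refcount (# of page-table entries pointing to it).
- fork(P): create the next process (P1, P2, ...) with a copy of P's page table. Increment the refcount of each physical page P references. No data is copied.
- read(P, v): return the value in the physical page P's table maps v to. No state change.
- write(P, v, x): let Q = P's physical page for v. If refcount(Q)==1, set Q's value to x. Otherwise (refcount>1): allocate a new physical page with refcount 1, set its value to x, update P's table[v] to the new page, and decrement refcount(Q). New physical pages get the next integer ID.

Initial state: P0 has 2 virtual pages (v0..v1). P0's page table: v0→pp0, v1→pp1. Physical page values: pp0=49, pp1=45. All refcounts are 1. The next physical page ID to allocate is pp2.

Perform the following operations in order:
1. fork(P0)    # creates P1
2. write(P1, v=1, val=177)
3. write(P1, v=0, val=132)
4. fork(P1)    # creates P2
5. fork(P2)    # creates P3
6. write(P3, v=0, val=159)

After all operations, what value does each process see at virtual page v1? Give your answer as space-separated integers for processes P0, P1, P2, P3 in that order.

Answer: 45 177 177 177

Derivation:
Op 1: fork(P0) -> P1. 2 ppages; refcounts: pp0:2 pp1:2
Op 2: write(P1, v1, 177). refcount(pp1)=2>1 -> COPY to pp2. 3 ppages; refcounts: pp0:2 pp1:1 pp2:1
Op 3: write(P1, v0, 132). refcount(pp0)=2>1 -> COPY to pp3. 4 ppages; refcounts: pp0:1 pp1:1 pp2:1 pp3:1
Op 4: fork(P1) -> P2. 4 ppages; refcounts: pp0:1 pp1:1 pp2:2 pp3:2
Op 5: fork(P2) -> P3. 4 ppages; refcounts: pp0:1 pp1:1 pp2:3 pp3:3
Op 6: write(P3, v0, 159). refcount(pp3)=3>1 -> COPY to pp4. 5 ppages; refcounts: pp0:1 pp1:1 pp2:3 pp3:2 pp4:1
P0: v1 -> pp1 = 45
P1: v1 -> pp2 = 177
P2: v1 -> pp2 = 177
P3: v1 -> pp2 = 177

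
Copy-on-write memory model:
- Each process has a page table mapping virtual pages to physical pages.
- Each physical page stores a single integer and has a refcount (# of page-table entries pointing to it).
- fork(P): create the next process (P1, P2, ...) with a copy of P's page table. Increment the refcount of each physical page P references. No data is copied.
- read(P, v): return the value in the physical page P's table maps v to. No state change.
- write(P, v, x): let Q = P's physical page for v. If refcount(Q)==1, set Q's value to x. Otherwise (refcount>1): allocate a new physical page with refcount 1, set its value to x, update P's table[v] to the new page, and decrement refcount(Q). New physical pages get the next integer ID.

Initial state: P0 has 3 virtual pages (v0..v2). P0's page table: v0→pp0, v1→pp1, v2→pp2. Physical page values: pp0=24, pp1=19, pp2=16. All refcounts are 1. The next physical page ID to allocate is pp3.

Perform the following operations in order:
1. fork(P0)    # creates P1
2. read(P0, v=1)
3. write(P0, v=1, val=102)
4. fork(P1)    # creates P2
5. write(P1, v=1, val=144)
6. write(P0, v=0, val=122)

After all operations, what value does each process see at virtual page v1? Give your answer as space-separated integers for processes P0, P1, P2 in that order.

Op 1: fork(P0) -> P1. 3 ppages; refcounts: pp0:2 pp1:2 pp2:2
Op 2: read(P0, v1) -> 19. No state change.
Op 3: write(P0, v1, 102). refcount(pp1)=2>1 -> COPY to pp3. 4 ppages; refcounts: pp0:2 pp1:1 pp2:2 pp3:1
Op 4: fork(P1) -> P2. 4 ppages; refcounts: pp0:3 pp1:2 pp2:3 pp3:1
Op 5: write(P1, v1, 144). refcount(pp1)=2>1 -> COPY to pp4. 5 ppages; refcounts: pp0:3 pp1:1 pp2:3 pp3:1 pp4:1
Op 6: write(P0, v0, 122). refcount(pp0)=3>1 -> COPY to pp5. 6 ppages; refcounts: pp0:2 pp1:1 pp2:3 pp3:1 pp4:1 pp5:1
P0: v1 -> pp3 = 102
P1: v1 -> pp4 = 144
P2: v1 -> pp1 = 19

Answer: 102 144 19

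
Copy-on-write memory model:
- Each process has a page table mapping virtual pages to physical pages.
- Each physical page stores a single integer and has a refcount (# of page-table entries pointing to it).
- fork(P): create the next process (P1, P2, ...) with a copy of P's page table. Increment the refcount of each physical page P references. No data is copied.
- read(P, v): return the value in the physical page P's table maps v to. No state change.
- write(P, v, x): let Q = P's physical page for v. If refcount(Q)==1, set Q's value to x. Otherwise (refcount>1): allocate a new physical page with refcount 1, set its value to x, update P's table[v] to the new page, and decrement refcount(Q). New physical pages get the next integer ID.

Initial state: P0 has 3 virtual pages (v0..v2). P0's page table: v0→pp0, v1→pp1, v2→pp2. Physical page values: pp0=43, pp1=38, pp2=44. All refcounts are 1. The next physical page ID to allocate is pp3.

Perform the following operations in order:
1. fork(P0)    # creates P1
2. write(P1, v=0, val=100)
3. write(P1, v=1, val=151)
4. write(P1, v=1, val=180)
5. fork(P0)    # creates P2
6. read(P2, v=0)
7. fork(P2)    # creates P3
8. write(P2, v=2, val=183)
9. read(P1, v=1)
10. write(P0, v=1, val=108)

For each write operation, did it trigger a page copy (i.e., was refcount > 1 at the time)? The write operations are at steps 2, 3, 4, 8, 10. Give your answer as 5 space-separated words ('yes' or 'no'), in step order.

Op 1: fork(P0) -> P1. 3 ppages; refcounts: pp0:2 pp1:2 pp2:2
Op 2: write(P1, v0, 100). refcount(pp0)=2>1 -> COPY to pp3. 4 ppages; refcounts: pp0:1 pp1:2 pp2:2 pp3:1
Op 3: write(P1, v1, 151). refcount(pp1)=2>1 -> COPY to pp4. 5 ppages; refcounts: pp0:1 pp1:1 pp2:2 pp3:1 pp4:1
Op 4: write(P1, v1, 180). refcount(pp4)=1 -> write in place. 5 ppages; refcounts: pp0:1 pp1:1 pp2:2 pp3:1 pp4:1
Op 5: fork(P0) -> P2. 5 ppages; refcounts: pp0:2 pp1:2 pp2:3 pp3:1 pp4:1
Op 6: read(P2, v0) -> 43. No state change.
Op 7: fork(P2) -> P3. 5 ppages; refcounts: pp0:3 pp1:3 pp2:4 pp3:1 pp4:1
Op 8: write(P2, v2, 183). refcount(pp2)=4>1 -> COPY to pp5. 6 ppages; refcounts: pp0:3 pp1:3 pp2:3 pp3:1 pp4:1 pp5:1
Op 9: read(P1, v1) -> 180. No state change.
Op 10: write(P0, v1, 108). refcount(pp1)=3>1 -> COPY to pp6. 7 ppages; refcounts: pp0:3 pp1:2 pp2:3 pp3:1 pp4:1 pp5:1 pp6:1

yes yes no yes yes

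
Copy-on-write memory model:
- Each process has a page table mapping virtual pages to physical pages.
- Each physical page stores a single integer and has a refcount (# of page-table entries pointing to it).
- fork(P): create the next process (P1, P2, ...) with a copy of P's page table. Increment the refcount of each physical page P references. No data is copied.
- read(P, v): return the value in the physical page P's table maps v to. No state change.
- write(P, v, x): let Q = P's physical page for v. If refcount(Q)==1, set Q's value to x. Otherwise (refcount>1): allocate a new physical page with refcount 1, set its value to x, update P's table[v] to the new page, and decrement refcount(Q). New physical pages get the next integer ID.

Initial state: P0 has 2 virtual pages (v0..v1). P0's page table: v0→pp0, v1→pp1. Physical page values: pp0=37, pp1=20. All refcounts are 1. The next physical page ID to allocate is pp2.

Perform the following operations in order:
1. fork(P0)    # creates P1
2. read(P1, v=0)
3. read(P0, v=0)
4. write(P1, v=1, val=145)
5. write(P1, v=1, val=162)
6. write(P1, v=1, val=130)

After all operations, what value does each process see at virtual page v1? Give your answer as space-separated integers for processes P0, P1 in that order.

Answer: 20 130

Derivation:
Op 1: fork(P0) -> P1. 2 ppages; refcounts: pp0:2 pp1:2
Op 2: read(P1, v0) -> 37. No state change.
Op 3: read(P0, v0) -> 37. No state change.
Op 4: write(P1, v1, 145). refcount(pp1)=2>1 -> COPY to pp2. 3 ppages; refcounts: pp0:2 pp1:1 pp2:1
Op 5: write(P1, v1, 162). refcount(pp2)=1 -> write in place. 3 ppages; refcounts: pp0:2 pp1:1 pp2:1
Op 6: write(P1, v1, 130). refcount(pp2)=1 -> write in place. 3 ppages; refcounts: pp0:2 pp1:1 pp2:1
P0: v1 -> pp1 = 20
P1: v1 -> pp2 = 130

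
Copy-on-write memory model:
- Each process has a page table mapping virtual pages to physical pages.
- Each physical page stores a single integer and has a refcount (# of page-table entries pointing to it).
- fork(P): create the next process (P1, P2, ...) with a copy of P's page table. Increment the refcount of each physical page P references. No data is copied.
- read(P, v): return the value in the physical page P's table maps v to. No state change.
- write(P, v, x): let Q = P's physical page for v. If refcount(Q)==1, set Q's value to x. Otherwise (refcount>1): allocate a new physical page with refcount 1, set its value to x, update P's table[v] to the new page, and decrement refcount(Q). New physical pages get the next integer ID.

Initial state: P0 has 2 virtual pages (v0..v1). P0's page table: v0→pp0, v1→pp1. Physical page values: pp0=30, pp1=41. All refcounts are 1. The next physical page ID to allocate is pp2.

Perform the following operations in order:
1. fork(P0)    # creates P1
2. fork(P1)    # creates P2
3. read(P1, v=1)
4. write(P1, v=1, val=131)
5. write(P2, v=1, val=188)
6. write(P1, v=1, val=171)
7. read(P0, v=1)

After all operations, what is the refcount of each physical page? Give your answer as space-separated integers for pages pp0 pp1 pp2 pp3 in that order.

Op 1: fork(P0) -> P1. 2 ppages; refcounts: pp0:2 pp1:2
Op 2: fork(P1) -> P2. 2 ppages; refcounts: pp0:3 pp1:3
Op 3: read(P1, v1) -> 41. No state change.
Op 4: write(P1, v1, 131). refcount(pp1)=3>1 -> COPY to pp2. 3 ppages; refcounts: pp0:3 pp1:2 pp2:1
Op 5: write(P2, v1, 188). refcount(pp1)=2>1 -> COPY to pp3. 4 ppages; refcounts: pp0:3 pp1:1 pp2:1 pp3:1
Op 6: write(P1, v1, 171). refcount(pp2)=1 -> write in place. 4 ppages; refcounts: pp0:3 pp1:1 pp2:1 pp3:1
Op 7: read(P0, v1) -> 41. No state change.

Answer: 3 1 1 1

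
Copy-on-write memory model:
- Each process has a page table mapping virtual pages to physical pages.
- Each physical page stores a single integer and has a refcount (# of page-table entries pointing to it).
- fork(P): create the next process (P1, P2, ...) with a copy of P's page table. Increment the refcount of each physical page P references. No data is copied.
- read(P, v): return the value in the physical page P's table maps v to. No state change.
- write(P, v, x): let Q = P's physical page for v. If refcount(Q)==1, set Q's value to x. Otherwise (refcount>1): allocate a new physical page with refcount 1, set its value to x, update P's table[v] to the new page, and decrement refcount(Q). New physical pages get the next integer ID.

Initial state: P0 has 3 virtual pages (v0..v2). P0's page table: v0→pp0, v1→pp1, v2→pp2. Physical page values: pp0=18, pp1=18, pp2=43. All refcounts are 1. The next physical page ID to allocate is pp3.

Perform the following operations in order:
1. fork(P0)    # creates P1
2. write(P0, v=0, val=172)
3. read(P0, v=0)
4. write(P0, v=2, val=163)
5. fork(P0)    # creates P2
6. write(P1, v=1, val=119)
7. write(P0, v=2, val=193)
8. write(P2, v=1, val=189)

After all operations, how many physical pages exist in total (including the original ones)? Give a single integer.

Answer: 8

Derivation:
Op 1: fork(P0) -> P1. 3 ppages; refcounts: pp0:2 pp1:2 pp2:2
Op 2: write(P0, v0, 172). refcount(pp0)=2>1 -> COPY to pp3. 4 ppages; refcounts: pp0:1 pp1:2 pp2:2 pp3:1
Op 3: read(P0, v0) -> 172. No state change.
Op 4: write(P0, v2, 163). refcount(pp2)=2>1 -> COPY to pp4. 5 ppages; refcounts: pp0:1 pp1:2 pp2:1 pp3:1 pp4:1
Op 5: fork(P0) -> P2. 5 ppages; refcounts: pp0:1 pp1:3 pp2:1 pp3:2 pp4:2
Op 6: write(P1, v1, 119). refcount(pp1)=3>1 -> COPY to pp5. 6 ppages; refcounts: pp0:1 pp1:2 pp2:1 pp3:2 pp4:2 pp5:1
Op 7: write(P0, v2, 193). refcount(pp4)=2>1 -> COPY to pp6. 7 ppages; refcounts: pp0:1 pp1:2 pp2:1 pp3:2 pp4:1 pp5:1 pp6:1
Op 8: write(P2, v1, 189). refcount(pp1)=2>1 -> COPY to pp7. 8 ppages; refcounts: pp0:1 pp1:1 pp2:1 pp3:2 pp4:1 pp5:1 pp6:1 pp7:1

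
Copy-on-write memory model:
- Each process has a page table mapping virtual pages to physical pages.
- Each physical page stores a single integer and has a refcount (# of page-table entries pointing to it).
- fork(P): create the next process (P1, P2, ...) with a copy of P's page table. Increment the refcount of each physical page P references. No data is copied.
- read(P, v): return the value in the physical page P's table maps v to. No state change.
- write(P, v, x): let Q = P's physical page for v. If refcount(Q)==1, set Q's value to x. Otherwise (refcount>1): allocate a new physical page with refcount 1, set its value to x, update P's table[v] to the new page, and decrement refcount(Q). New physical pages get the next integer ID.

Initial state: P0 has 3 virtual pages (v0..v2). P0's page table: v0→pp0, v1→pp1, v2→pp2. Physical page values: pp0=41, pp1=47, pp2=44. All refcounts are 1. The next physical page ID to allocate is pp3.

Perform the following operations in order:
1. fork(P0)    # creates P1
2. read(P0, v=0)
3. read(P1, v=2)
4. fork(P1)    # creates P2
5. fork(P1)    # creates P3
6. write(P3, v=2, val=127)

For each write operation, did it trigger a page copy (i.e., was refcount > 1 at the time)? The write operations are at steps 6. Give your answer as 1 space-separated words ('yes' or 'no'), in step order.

Op 1: fork(P0) -> P1. 3 ppages; refcounts: pp0:2 pp1:2 pp2:2
Op 2: read(P0, v0) -> 41. No state change.
Op 3: read(P1, v2) -> 44. No state change.
Op 4: fork(P1) -> P2. 3 ppages; refcounts: pp0:3 pp1:3 pp2:3
Op 5: fork(P1) -> P3. 3 ppages; refcounts: pp0:4 pp1:4 pp2:4
Op 6: write(P3, v2, 127). refcount(pp2)=4>1 -> COPY to pp3. 4 ppages; refcounts: pp0:4 pp1:4 pp2:3 pp3:1

yes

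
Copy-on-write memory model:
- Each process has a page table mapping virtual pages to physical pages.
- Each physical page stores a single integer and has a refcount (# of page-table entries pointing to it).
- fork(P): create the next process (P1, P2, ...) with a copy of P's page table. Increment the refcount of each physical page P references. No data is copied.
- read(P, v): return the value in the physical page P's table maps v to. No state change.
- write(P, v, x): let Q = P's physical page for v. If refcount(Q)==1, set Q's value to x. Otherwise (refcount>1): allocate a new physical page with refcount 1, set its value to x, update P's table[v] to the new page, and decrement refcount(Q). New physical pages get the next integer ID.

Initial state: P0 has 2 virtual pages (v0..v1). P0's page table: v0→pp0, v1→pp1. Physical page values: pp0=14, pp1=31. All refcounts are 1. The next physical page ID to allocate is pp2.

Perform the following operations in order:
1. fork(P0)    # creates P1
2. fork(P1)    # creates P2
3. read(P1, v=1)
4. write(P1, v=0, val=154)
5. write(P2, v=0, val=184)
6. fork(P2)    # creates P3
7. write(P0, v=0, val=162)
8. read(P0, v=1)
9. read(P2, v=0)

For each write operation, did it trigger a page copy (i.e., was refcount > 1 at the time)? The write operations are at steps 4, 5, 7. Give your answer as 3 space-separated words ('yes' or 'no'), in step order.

Op 1: fork(P0) -> P1. 2 ppages; refcounts: pp0:2 pp1:2
Op 2: fork(P1) -> P2. 2 ppages; refcounts: pp0:3 pp1:3
Op 3: read(P1, v1) -> 31. No state change.
Op 4: write(P1, v0, 154). refcount(pp0)=3>1 -> COPY to pp2. 3 ppages; refcounts: pp0:2 pp1:3 pp2:1
Op 5: write(P2, v0, 184). refcount(pp0)=2>1 -> COPY to pp3. 4 ppages; refcounts: pp0:1 pp1:3 pp2:1 pp3:1
Op 6: fork(P2) -> P3. 4 ppages; refcounts: pp0:1 pp1:4 pp2:1 pp3:2
Op 7: write(P0, v0, 162). refcount(pp0)=1 -> write in place. 4 ppages; refcounts: pp0:1 pp1:4 pp2:1 pp3:2
Op 8: read(P0, v1) -> 31. No state change.
Op 9: read(P2, v0) -> 184. No state change.

yes yes no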